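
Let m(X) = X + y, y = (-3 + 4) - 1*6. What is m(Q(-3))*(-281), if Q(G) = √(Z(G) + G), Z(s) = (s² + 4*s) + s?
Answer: 1405 - 843*I ≈ 1405.0 - 843.0*I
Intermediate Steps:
Z(s) = s² + 5*s
y = -5 (y = 1 - 6 = -5)
Q(G) = √(G + G*(5 + G)) (Q(G) = √(G*(5 + G) + G) = √(G + G*(5 + G)))
m(X) = -5 + X (m(X) = X - 5 = -5 + X)
m(Q(-3))*(-281) = (-5 + √(-3*(6 - 3)))*(-281) = (-5 + √(-3*3))*(-281) = (-5 + √(-9))*(-281) = (-5 + 3*I)*(-281) = 1405 - 843*I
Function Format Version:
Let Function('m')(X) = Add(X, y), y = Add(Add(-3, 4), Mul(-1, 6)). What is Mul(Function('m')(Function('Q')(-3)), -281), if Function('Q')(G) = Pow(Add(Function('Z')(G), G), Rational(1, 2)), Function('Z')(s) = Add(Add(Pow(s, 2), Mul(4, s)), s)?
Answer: Add(1405, Mul(-843, I)) ≈ Add(1405.0, Mul(-843.00, I))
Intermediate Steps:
Function('Z')(s) = Add(Pow(s, 2), Mul(5, s))
y = -5 (y = Add(1, -6) = -5)
Function('Q')(G) = Pow(Add(G, Mul(G, Add(5, G))), Rational(1, 2)) (Function('Q')(G) = Pow(Add(Mul(G, Add(5, G)), G), Rational(1, 2)) = Pow(Add(G, Mul(G, Add(5, G))), Rational(1, 2)))
Function('m')(X) = Add(-5, X) (Function('m')(X) = Add(X, -5) = Add(-5, X))
Mul(Function('m')(Function('Q')(-3)), -281) = Mul(Add(-5, Pow(Mul(-3, Add(6, -3)), Rational(1, 2))), -281) = Mul(Add(-5, Pow(Mul(-3, 3), Rational(1, 2))), -281) = Mul(Add(-5, Pow(-9, Rational(1, 2))), -281) = Mul(Add(-5, Mul(3, I)), -281) = Add(1405, Mul(-843, I))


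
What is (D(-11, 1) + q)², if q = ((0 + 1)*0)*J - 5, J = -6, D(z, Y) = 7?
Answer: 4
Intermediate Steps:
q = -5 (q = ((0 + 1)*0)*(-6) - 5 = (1*0)*(-6) - 5 = 0*(-6) - 5 = 0 - 5 = -5)
(D(-11, 1) + q)² = (7 - 5)² = 2² = 4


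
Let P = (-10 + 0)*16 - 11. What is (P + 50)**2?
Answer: 14641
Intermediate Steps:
P = -171 (P = -10*16 - 11 = -160 - 11 = -171)
(P + 50)**2 = (-171 + 50)**2 = (-121)**2 = 14641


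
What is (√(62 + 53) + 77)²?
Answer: (77 + √115)² ≈ 7695.5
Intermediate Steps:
(√(62 + 53) + 77)² = (√115 + 77)² = (77 + √115)²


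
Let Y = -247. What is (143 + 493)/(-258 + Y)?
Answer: -636/505 ≈ -1.2594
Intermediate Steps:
(143 + 493)/(-258 + Y) = (143 + 493)/(-258 - 247) = 636/(-505) = 636*(-1/505) = -636/505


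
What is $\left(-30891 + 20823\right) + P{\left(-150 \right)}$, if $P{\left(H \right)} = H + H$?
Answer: $-10368$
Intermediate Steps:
$P{\left(H \right)} = 2 H$
$\left(-30891 + 20823\right) + P{\left(-150 \right)} = \left(-30891 + 20823\right) + 2 \left(-150\right) = -10068 - 300 = -10368$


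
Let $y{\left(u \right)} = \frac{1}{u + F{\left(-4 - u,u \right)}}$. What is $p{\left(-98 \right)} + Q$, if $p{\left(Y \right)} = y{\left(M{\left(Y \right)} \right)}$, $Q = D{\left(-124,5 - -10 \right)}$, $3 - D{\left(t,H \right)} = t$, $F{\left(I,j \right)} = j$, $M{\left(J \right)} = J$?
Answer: $\frac{24891}{196} \approx 126.99$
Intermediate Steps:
$D{\left(t,H \right)} = 3 - t$
$Q = 127$ ($Q = 3 - -124 = 3 + 124 = 127$)
$y{\left(u \right)} = \frac{1}{2 u}$ ($y{\left(u \right)} = \frac{1}{u + u} = \frac{1}{2 u}$)
$p{\left(Y \right)} = \frac{1}{2 Y}$
$p{\left(-98 \right)} + Q = \frac{1}{2 \left(-98\right)} + 127 = \frac{1}{2} \left(- \frac{1}{98}\right) + 127 = - \frac{1}{196} + 127 = \frac{24891}{196}$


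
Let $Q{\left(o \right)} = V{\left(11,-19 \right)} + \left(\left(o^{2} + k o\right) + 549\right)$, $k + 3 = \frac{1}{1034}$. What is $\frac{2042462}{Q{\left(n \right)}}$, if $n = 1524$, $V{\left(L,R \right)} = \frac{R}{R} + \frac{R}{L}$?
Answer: $\frac{1055952854}{1198692287} \approx 0.88092$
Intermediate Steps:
$k = - \frac{3101}{1034}$ ($k = -3 + \frac{1}{1034} = - \frac{3101}{1034} \approx -2.999$)
$V{\left(L,R \right)} = 1 + \frac{R}{L}$
$Q{\left(o \right)} = \frac{6031}{11} + o^{2} - \frac{3101 o}{1034}$ ($Q{\left(o \right)} = \frac{11 - 19}{11} + \left(\left(o^{2} - \frac{3101 o}{1034}\right) + 549\right) = \frac{1}{11} \left(-8\right) + \left(549 + o^{2} - \frac{3101 o}{1034}\right) = - \frac{8}{11} + \left(549 + o^{2} - \frac{3101 o}{1034}\right) = \frac{6031}{11} + o^{2} - \frac{3101 o}{1034}$)
$\frac{2042462}{Q{\left(n \right)}} = \frac{2042462}{\frac{6031}{11} + 1524^{2} - \frac{2362962}{517}} = \frac{2042462}{\frac{6031}{11} + 2322576 - \frac{2362962}{517}} = \frac{2042462}{\frac{1198692287}{517}} = 2042462 \cdot \frac{517}{1198692287} = \frac{1055952854}{1198692287}$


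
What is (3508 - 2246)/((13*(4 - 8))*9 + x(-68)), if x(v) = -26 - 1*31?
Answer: -1262/525 ≈ -2.4038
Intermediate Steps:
x(v) = -57 (x(v) = -26 - 31 = -57)
(3508 - 2246)/((13*(4 - 8))*9 + x(-68)) = (3508 - 2246)/((13*(4 - 8))*9 - 57) = 1262/((13*(-4))*9 - 57) = 1262/(-52*9 - 57) = 1262/(-468 - 57) = 1262/(-525) = 1262*(-1/525) = -1262/525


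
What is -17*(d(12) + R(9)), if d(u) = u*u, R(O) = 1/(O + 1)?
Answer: -24497/10 ≈ -2449.7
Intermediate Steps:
R(O) = 1/(1 + O)
d(u) = u²
-17*(d(12) + R(9)) = -17*(12² + 1/(1 + 9)) = -17*(144 + 1/10) = -17*(144 + ⅒) = -17*1441/10 = -24497/10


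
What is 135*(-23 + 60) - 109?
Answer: 4886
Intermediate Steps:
135*(-23 + 60) - 109 = 135*37 - 109 = 4995 - 109 = 4886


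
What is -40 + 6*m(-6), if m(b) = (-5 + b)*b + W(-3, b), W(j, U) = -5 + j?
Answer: 308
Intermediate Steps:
m(b) = -8 + b*(-5 + b) (m(b) = (-5 + b)*b + (-5 - 3) = b*(-5 + b) - 8 = -8 + b*(-5 + b))
-40 + 6*m(-6) = -40 + 6*(-8 + (-6)² - 5*(-6)) = -40 + 6*(-8 + 36 + 30) = -40 + 6*58 = -40 + 348 = 308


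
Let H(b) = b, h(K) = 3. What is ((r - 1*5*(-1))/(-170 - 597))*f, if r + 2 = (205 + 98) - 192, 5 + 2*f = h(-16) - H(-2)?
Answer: 0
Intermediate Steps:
f = 0 (f = -5/2 + (3 - 1*(-2))/2 = -5/2 + (3 + 2)/2 = -5/2 + (1/2)*5 = -5/2 + 5/2 = 0)
r = 109 (r = -2 + ((205 + 98) - 192) = -2 + (303 - 192) = -2 + 111 = 109)
((r - 1*5*(-1))/(-170 - 597))*f = ((109 - 1*5*(-1))/(-170 - 597))*0 = ((109 - 5*(-1))/(-767))*0 = ((109 + 5)*(-1/767))*0 = (114*(-1/767))*0 = -114/767*0 = 0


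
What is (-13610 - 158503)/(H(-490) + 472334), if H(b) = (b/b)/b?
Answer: -84335370/231443659 ≈ -0.36439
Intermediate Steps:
H(b) = 1/b
(-13610 - 158503)/(H(-490) + 472334) = (-13610 - 158503)/(1/(-490) + 472334) = -172113/(-1/490 + 472334) = -172113/231443659/490 = -172113*490/231443659 = -84335370/231443659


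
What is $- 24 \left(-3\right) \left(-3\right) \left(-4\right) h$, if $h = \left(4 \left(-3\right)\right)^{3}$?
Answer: $-1492992$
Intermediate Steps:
$h = -1728$ ($h = \left(-12\right)^{3} = -1728$)
$- 24 \left(-3\right) \left(-3\right) \left(-4\right) h = - 24 \left(-3\right) \left(-3\right) \left(-4\right) \left(-1728\right) = - 24 \cdot 9 \left(-4\right) \left(-1728\right) = \left(-24\right) \left(-36\right) \left(-1728\right) = 864 \left(-1728\right) = -1492992$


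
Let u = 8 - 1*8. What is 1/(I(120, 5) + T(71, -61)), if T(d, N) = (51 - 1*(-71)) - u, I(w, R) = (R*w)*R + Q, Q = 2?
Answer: 1/3124 ≈ 0.00032010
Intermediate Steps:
u = 0 (u = 8 - 8 = 0)
I(w, R) = 2 + w*R² (I(w, R) = (R*w)*R + 2 = w*R² + 2 = 2 + w*R²)
T(d, N) = 122 (T(d, N) = (51 - 1*(-71)) - 1*0 = (51 + 71) + 0 = 122 + 0 = 122)
1/(I(120, 5) + T(71, -61)) = 1/((2 + 120*5²) + 122) = 1/((2 + 120*25) + 122) = 1/((2 + 3000) + 122) = 1/(3002 + 122) = 1/3124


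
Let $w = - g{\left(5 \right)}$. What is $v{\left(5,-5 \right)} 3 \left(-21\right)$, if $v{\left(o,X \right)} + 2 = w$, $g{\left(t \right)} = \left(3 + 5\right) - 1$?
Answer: $567$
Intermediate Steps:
$g{\left(t \right)} = 7$ ($g{\left(t \right)} = 8 - 1 = 7$)
$w = -7$ ($w = \left(-1\right) 7 = -7$)
$v{\left(o,X \right)} = -9$ ($v{\left(o,X \right)} = -2 - 7 = -9$)
$v{\left(5,-5 \right)} 3 \left(-21\right) = \left(-9\right) 3 \left(-21\right) = \left(-27\right) \left(-21\right) = 567$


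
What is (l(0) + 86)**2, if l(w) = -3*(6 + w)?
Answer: 4624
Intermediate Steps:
l(w) = -18 - 3*w
(l(0) + 86)**2 = ((-18 - 3*0) + 86)**2 = ((-18 + 0) + 86)**2 = (-18 + 86)**2 = 68**2 = 4624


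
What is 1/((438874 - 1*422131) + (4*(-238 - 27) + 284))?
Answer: 1/15967 ≈ 6.2629e-5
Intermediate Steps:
1/((438874 - 1*422131) + (4*(-238 - 27) + 284)) = 1/((438874 - 422131) + (4*(-265) + 284)) = 1/(16743 + (-1060 + 284)) = 1/(16743 - 776) = 1/15967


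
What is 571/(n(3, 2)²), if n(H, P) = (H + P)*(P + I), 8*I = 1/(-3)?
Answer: 328896/55225 ≈ 5.9556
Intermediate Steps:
I = -1/24 (I = (1/(-3))/8 = (1*(-⅓))/8 = (⅛)*(-⅓) = -1/24 ≈ -0.041667)
n(H, P) = (-1/24 + P)*(H + P) (n(H, P) = (H + P)*(P - 1/24) = (H + P)*(-1/24 + P) = (-1/24 + P)*(H + P))
571/(n(3, 2)²) = 571/((2² - 1/24*3 - 1/24*2 + 3*2)²) = 571/((4 - ⅛ - 1/12 + 6)²) = 571/((235/24)²) = 571/(55225/576) = 571*(576/55225) = 328896/55225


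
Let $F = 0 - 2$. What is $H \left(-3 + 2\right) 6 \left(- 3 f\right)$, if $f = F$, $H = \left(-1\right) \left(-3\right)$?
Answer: $-108$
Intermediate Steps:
$F = -2$ ($F = 0 - 2 = -2$)
$H = 3$
$f = -2$
$H \left(-3 + 2\right) 6 \left(- 3 f\right) = 3 \left(-3 + 2\right) 6 \left(\left(-3\right) \left(-2\right)\right) = 3 \left(\left(-1\right) 6\right) 6 = 3 \left(-6\right) 6 = \left(-18\right) 6 = -108$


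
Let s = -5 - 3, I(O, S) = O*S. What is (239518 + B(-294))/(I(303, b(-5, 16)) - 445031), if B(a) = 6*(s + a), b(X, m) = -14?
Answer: -237706/449273 ≈ -0.52909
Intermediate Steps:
s = -8
B(a) = -48 + 6*a (B(a) = 6*(-8 + a) = -48 + 6*a)
(239518 + B(-294))/(I(303, b(-5, 16)) - 445031) = (239518 + (-48 + 6*(-294)))/(303*(-14) - 445031) = (239518 + (-48 - 1764))/(-4242 - 445031) = (239518 - 1812)/(-449273) = 237706*(-1/449273) = -237706/449273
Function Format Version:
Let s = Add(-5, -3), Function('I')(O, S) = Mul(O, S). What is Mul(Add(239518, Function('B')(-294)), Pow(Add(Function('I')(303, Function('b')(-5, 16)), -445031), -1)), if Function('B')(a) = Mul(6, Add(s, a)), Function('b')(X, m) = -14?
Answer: Rational(-237706, 449273) ≈ -0.52909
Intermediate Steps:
s = -8
Function('B')(a) = Add(-48, Mul(6, a)) (Function('B')(a) = Mul(6, Add(-8, a)) = Add(-48, Mul(6, a)))
Mul(Add(239518, Function('B')(-294)), Pow(Add(Function('I')(303, Function('b')(-5, 16)), -445031), -1)) = Mul(Add(239518, Add(-48, Mul(6, -294))), Pow(Add(Mul(303, -14), -445031), -1)) = Mul(Add(239518, Add(-48, -1764)), Pow(Add(-4242, -445031), -1)) = Mul(Add(239518, -1812), Pow(-449273, -1)) = Mul(237706, Rational(-1, 449273)) = Rational(-237706, 449273)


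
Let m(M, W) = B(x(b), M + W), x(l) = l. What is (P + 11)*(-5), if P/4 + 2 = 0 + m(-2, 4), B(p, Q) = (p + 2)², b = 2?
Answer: -335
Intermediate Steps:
B(p, Q) = (2 + p)²
m(M, W) = 16 (m(M, W) = (2 + 2)² = 4² = 16)
P = 56 (P = -8 + 4*(0 + 16) = -8 + 4*16 = -8 + 64 = 56)
(P + 11)*(-5) = (56 + 11)*(-5) = 67*(-5) = -335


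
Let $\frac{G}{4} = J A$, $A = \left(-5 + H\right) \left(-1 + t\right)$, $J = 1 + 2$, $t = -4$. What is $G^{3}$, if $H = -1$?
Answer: $46656000$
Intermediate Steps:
$J = 3$
$A = 30$ ($A = \left(-5 - 1\right) \left(-1 - 4\right) = \left(-6\right) \left(-5\right) = 30$)
$G = 360$ ($G = 4 \cdot 3 \cdot 30 = 4 \cdot 90 = 360$)
$G^{3} = 360^{3} = 46656000$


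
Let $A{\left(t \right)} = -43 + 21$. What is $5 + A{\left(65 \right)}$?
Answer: $-17$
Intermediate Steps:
$A{\left(t \right)} = -22$
$5 + A{\left(65 \right)} = 5 - 22 = -17$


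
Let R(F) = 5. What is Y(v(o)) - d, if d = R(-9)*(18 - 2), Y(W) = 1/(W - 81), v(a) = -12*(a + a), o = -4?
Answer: -1199/15 ≈ -79.933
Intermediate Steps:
v(a) = -24*a
Y(W) = 1/(-81 + W)
d = 80 (d = 5*(18 - 2) = 5*16 = 80)
Y(v(o)) - d = 1/(-81 - 24*(-4)) - 1*80 = 1/(-81 + 96) - 80 = 1/15 - 80 = -1199/15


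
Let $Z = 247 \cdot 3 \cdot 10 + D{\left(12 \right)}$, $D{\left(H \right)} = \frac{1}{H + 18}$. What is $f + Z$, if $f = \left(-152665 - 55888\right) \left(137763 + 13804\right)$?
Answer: $- \frac{948292354229}{30} \approx -3.161 \cdot 10^{10}$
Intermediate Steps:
$D{\left(H \right)} = \frac{1}{18 + H}$
$Z = \frac{222301}{30}$ ($Z = 247 \cdot 3 \cdot 10 + \frac{1}{18 + 12} = 247 \cdot 30 + \frac{1}{30} = 7410 + \frac{1}{30} = \frac{222301}{30} \approx 7410.0$)
$f = -31609752551$ ($f = \left(-208553\right) 151567 = -31609752551$)
$f + Z = -31609752551 + \frac{222301}{30} = - \frac{948292354229}{30}$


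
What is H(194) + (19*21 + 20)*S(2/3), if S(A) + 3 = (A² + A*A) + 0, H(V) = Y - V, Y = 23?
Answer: -9500/9 ≈ -1055.6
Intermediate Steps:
H(V) = 23 - V
S(A) = -3 + 2*A² (S(A) = -3 + ((A² + A*A) + 0) = -3 + ((A² + A²) + 0) = -3 + (2*A² + 0) = -3 + 2*A²)
H(194) + (19*21 + 20)*S(2/3) = (23 - 1*194) + (19*21 + 20)*(-3 + 2*(2/3)²) = (23 - 194) + (399 + 20)*(-3 + 2*(2*(⅓))²) = -171 + 419*(-3 + 2*(⅔)²) = -171 + 419*(-3 + 2*(4/9)) = -171 + 419*(-3 + 8/9) = -171 + 419*(-19/9) = -171 - 7961/9 = -9500/9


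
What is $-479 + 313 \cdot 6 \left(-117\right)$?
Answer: $-220205$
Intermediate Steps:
$-479 + 313 \cdot 6 \left(-117\right) = -479 + 313 \left(-702\right) = -479 - 219726 = -220205$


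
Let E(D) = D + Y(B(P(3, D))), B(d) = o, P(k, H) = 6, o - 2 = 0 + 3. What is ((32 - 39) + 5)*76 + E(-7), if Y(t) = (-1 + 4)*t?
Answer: -144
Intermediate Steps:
o = 5 (o = 2 + (0 + 3) = 2 + 3 = 5)
B(d) = 5
Y(t) = 3*t
E(D) = 15 + D (E(D) = D + 3*5 = D + 15 = 15 + D)
((32 - 39) + 5)*76 + E(-7) = ((32 - 39) + 5)*76 + (15 - 7) = (-7 + 5)*76 + 8 = -2*76 + 8 = -152 + 8 = -144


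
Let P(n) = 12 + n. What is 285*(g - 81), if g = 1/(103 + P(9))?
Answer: -2862255/124 ≈ -23083.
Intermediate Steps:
g = 1/124 (g = 1/(103 + (12 + 9)) = 1/(103 + 21) = 1/124 ≈ 0.0080645)
285*(g - 81) = 285*(1/124 - 81) = 285*(-10043/124) = -2862255/124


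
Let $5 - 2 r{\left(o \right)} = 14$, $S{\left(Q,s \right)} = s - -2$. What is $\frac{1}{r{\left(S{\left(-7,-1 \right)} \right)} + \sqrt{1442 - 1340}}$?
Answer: $\frac{6}{109} + \frac{4 \sqrt{102}}{327} \approx 0.17859$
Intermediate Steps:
$S{\left(Q,s \right)} = 2 + s$ ($S{\left(Q,s \right)} = s + 2 = 2 + s$)
$r{\left(o \right)} = - \frac{9}{2}$ ($r{\left(o \right)} = \frac{5}{2} - 7 = - \frac{9}{2}$)
$\frac{1}{r{\left(S{\left(-7,-1 \right)} \right)} + \sqrt{1442 - 1340}} = \frac{1}{- \frac{9}{2} + \sqrt{1442 - 1340}} = \frac{1}{- \frac{9}{2} + \sqrt{102}}$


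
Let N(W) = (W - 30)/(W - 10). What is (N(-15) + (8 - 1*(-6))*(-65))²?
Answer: 20620681/25 ≈ 8.2483e+5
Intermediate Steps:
N(W) = (-30 + W)/(-10 + W)
(N(-15) + (8 - 1*(-6))*(-65))² = ((-30 - 15)/(-10 - 15) + (8 - 1*(-6))*(-65))² = (-45/(-25) + (8 + 6)*(-65))² = (-1/25*(-45) + 14*(-65))² = (9/5 - 910)² = (-4541/5)² = 20620681/25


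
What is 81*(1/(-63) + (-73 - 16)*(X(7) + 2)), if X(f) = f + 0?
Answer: -454176/7 ≈ -64882.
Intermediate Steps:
X(f) = f
81*(1/(-63) + (-73 - 16)*(X(7) + 2)) = 81*(1/(-63) + (-73 - 16)*(7 + 2)) = 81*(1*(-1/63) - 89*9) = 81*(-1/63 - 801) = 81*(-50464/63) = -454176/7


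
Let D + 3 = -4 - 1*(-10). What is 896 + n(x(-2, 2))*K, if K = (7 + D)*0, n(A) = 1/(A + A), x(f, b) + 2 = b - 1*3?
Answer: 896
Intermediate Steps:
x(f, b) = -5 + b (x(f, b) = -2 + (b - 1*3) = -2 + (b - 3) = -2 + (-3 + b) = -5 + b)
D = 3 (D = -3 + (-4 - 1*(-10)) = -3 + (-4 + 10) = -3 + 6 = 3)
n(A) = 1/(2*A)
K = 0 (K = (7 + 3)*0 = 10*0 = 0)
896 + n(x(-2, 2))*K = 896 + (1/(2*(-5 + 2)))*0 = 896 + ((1/2)/(-3))*0 = 896 + ((1/2)*(-1/3))*0 = 896 - 1/6*0 = 896 + 0 = 896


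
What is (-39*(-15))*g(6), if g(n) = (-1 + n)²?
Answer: 14625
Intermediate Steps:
(-39*(-15))*g(6) = (-39*(-15))*(-1 + 6)² = 585*5² = 585*25 = 14625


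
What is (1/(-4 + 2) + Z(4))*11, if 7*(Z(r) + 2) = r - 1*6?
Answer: -429/14 ≈ -30.643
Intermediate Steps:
Z(r) = -20/7 + r/7 (Z(r) = -2 + (r - 1*6)/7 = -2 + (r - 6)/7 = -2 + (-6 + r)/7 = -2 + (-6/7 + r/7) = -20/7 + r/7)
(1/(-4 + 2) + Z(4))*11 = (1/(-4 + 2) + (-20/7 + (⅐)*4))*11 = (1/(-2) + (-20/7 + 4/7))*11 = (-½ - 16/7)*11 = -39/14*11 = -429/14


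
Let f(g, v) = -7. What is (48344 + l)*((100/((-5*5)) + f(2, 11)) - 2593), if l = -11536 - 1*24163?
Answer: -32927580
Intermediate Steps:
l = -35699 (l = -11536 - 24163 = -35699)
(48344 + l)*((100/((-5*5)) + f(2, 11)) - 2593) = (48344 - 35699)*((100/((-5*5)) - 7) - 2593) = 12645*((100/(-25) - 7) - 2593) = 12645*((100*(-1/25) - 7) - 2593) = 12645*((-4 - 7) - 2593) = 12645*(-11 - 2593) = 12645*(-2604) = -32927580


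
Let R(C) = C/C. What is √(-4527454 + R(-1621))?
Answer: 7*I*√92397 ≈ 2127.8*I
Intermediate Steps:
R(C) = 1
√(-4527454 + R(-1621)) = √(-4527454 + 1) = √(-4527453) = 7*I*√92397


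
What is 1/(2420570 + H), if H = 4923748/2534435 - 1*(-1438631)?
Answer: 2534435/9780899010183 ≈ 2.5912e-7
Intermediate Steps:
H = 3646121682233/2534435 (H = 4923748*(1/2534435) + 1438631 = 4923748/2534435 + 1438631 = 3646121682233/2534435 ≈ 1.4386e+6)
1/(2420570 + H) = 1/(2420570 + 3646121682233/2534435) = 1/(9780899010183/2534435) = 2534435/9780899010183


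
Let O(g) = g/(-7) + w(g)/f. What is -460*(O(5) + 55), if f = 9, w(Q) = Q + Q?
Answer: -1605400/63 ≈ -25483.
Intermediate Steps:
w(Q) = 2*Q
O(g) = 5*g/63 (O(g) = g/(-7) + (2*g)/9 = g*(-1/7) + (2*g)*(1/9) = -g/7 + 2*g/9 = 5*g/63)
-460*(O(5) + 55) = -460*((5/63)*5 + 55) = -460*(25/63 + 55) = -460*3490/63 = -1605400/63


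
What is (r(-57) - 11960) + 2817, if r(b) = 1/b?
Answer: -521152/57 ≈ -9143.0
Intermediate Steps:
(r(-57) - 11960) + 2817 = (1/(-57) - 11960) + 2817 = (-1/57 - 11960) + 2817 = -681721/57 + 2817 = -521152/57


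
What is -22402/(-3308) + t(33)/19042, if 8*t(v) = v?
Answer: 853185059/125981872 ≈ 6.7723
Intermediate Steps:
t(v) = v/8
-22402/(-3308) + t(33)/19042 = -22402/(-3308) + ((⅛)*33)/19042 = -22402*(-1/3308) + (33/8)*(1/19042) = 11201/1654 + 33/152336 = 853185059/125981872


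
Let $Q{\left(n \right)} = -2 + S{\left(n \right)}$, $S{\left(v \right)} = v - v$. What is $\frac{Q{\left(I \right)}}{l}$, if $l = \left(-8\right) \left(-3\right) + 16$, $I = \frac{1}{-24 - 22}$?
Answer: $- \frac{1}{20} \approx -0.05$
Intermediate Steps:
$S{\left(v \right)} = 0$
$I = - \frac{1}{46}$ ($I = \frac{1}{-46} = - \frac{1}{46} \approx -0.021739$)
$l = 40$ ($l = 24 + 16 = 40$)
$Q{\left(n \right)} = -2$ ($Q{\left(n \right)} = -2 + 0 = -2$)
$\frac{Q{\left(I \right)}}{l} = - \frac{2}{40} = \left(-2\right) \frac{1}{40} = - \frac{1}{20}$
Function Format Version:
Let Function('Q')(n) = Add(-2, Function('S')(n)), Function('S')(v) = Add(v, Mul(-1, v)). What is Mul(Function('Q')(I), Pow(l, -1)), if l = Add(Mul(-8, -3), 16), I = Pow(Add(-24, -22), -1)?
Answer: Rational(-1, 20) ≈ -0.050000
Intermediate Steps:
Function('S')(v) = 0
I = Rational(-1, 46) (I = Pow(-46, -1) = Rational(-1, 46) ≈ -0.021739)
l = 40 (l = Add(24, 16) = 40)
Function('Q')(n) = -2 (Function('Q')(n) = Add(-2, 0) = -2)
Mul(Function('Q')(I), Pow(l, -1)) = Mul(-2, Pow(40, -1)) = Mul(-2, Rational(1, 40)) = Rational(-1, 20)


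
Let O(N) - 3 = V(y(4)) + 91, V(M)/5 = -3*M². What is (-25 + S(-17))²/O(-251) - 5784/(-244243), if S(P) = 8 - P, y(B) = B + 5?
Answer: 5784/244243 ≈ 0.023681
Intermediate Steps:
y(B) = 5 + B
V(M) = -15*M² (V(M) = 5*(-3*M²) = -15*M²)
O(N) = -1121 (O(N) = 3 + (-15*(5 + 4)² + 91) = 3 + (-15*9² + 91) = 3 + (-15*81 + 91) = 3 + (-1215 + 91) = 3 - 1124 = -1121)
(-25 + S(-17))²/O(-251) - 5784/(-244243) = (-25 + (8 - 1*(-17)))²/(-1121) - 5784/(-244243) = (-25 + (8 + 17))²*(-1/1121) - 5784*(-1/244243) = (-25 + 25)²*(-1/1121) + 5784/244243 = 0²*(-1/1121) + 5784/244243 = 0*(-1/1121) + 5784/244243 = 0 + 5784/244243 = 5784/244243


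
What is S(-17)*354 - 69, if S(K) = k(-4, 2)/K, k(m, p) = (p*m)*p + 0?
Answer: 4491/17 ≈ 264.18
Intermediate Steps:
k(m, p) = m*p**2 (k(m, p) = (m*p)*p + 0 = m*p**2 + 0 = m*p**2)
S(K) = -16/K (S(K) = (-4*2**2)/K = (-4*4)/K = -16/K)
S(-17)*354 - 69 = -16/(-17)*354 - 69 = -16*(-1/17)*354 - 69 = (16/17)*354 - 69 = 5664/17 - 69 = 4491/17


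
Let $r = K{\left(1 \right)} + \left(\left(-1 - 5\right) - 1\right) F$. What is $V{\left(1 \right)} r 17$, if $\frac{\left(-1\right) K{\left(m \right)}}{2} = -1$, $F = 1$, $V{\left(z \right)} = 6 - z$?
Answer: $-425$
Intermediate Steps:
$K{\left(m \right)} = 2$ ($K{\left(m \right)} = \left(-2\right) \left(-1\right) = 2$)
$r = -5$ ($r = 2 + \left(\left(-1 - 5\right) - 1\right) 1 = 2 + \left(-6 - 1\right) 1 = 2 - 7 = -5$)
$V{\left(1 \right)} r 17 = \left(6 - 1\right) \left(-5\right) 17 = 5 \left(-5\right) 17 = \left(-25\right) 17 = -425$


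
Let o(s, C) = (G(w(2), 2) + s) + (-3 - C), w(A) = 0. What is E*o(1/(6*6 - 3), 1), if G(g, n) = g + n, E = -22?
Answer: 130/3 ≈ 43.333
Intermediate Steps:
o(s, C) = -1 + s - C (o(s, C) = ((0 + 2) + s) + (-3 - C) = (2 + s) + (-3 - C) = -1 + s - C)
E*o(1/(6*6 - 3), 1) = -22*(-1 + 1/(6*6 - 3) - 1*1) = -22*(-1 + 1/(36 - 3) - 1) = -22*(-1 + 1/33 - 1) = -22*(-65/33) = 130/3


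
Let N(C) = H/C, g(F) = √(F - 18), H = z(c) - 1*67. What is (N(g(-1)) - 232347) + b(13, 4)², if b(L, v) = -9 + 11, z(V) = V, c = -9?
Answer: -232343 + 4*I*√19 ≈ -2.3234e+5 + 17.436*I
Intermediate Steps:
b(L, v) = 2
H = -76 (H = -9 - 1*67 = -9 - 67 = -76)
g(F) = √(-18 + F)
N(C) = -76/C
(N(g(-1)) - 232347) + b(13, 4)² = (-76/√(-18 - 1) - 232347) + 2² = (-76*(-I*√19/19) - 232347) + 4 = (-(-4)*I*√19 - 232347) + 4 = (4*I*√19 - 232347) + 4 = (-232347 + 4*I*√19) + 4 = -232343 + 4*I*√19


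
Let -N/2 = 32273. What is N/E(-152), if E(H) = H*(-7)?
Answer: -32273/532 ≈ -60.664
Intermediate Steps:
E(H) = -7*H
N = -64546 (N = -2*32273 = -64546)
N/E(-152) = -64546/((-7*(-152))) = -64546/1064 = -64546*1/1064 = -32273/532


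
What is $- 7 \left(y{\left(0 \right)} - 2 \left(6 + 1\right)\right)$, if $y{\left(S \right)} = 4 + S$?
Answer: $70$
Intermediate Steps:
$- 7 \left(y{\left(0 \right)} - 2 \left(6 + 1\right)\right) = - 7 \left(\left(4 + 0\right) - 2 \left(6 + 1\right)\right) = - 7 \left(4 - 14\right) = \left(-7\right) \left(-10\right) = 70$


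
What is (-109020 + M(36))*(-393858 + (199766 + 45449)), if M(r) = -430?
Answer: 16268976350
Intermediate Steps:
(-109020 + M(36))*(-393858 + (199766 + 45449)) = (-109020 - 430)*(-393858 + (199766 + 45449)) = -109450*(-393858 + 245215) = -109450*(-148643) = 16268976350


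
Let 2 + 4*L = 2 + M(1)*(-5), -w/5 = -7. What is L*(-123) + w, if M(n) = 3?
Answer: 1985/4 ≈ 496.25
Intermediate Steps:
w = 35 (w = -5*(-7) = 35)
L = -15/4 (L = -½ + (2 + 3*(-5))/4 = -½ + (2 - 15)/4 = -½ + (¼)*(-13) = -½ - 13/4 = -15/4 ≈ -3.7500)
L*(-123) + w = -15/4*(-123) + 35 = 1845/4 + 35 = 1985/4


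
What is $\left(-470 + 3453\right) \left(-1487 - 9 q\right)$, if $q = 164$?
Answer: $-8838629$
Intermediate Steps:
$\left(-470 + 3453\right) \left(-1487 - 9 q\right) = \left(-470 + 3453\right) \left(-1487 - 1476\right) = 2983 \left(-1487 - 1476\right) = 2983 \left(-2963\right) = -8838629$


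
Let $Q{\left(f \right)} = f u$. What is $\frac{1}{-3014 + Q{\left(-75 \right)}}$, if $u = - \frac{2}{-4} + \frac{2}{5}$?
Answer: $- \frac{2}{6163} \approx -0.00032452$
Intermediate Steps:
$u = \frac{9}{10}$ ($u = \left(-2\right) \left(- \frac{1}{4}\right) + 2 \cdot \frac{1}{5} = \frac{1}{2} + \frac{2}{5} = \frac{9}{10} \approx 0.9$)
$Q{\left(f \right)} = \frac{9 f}{10}$ ($Q{\left(f \right)} = f \frac{9}{10} = \frac{9 f}{10}$)
$\frac{1}{-3014 + Q{\left(-75 \right)}} = \frac{1}{-3014 + \frac{9}{10} \left(-75\right)} = \frac{1}{-3014 - \frac{135}{2}} = \frac{1}{- \frac{6163}{2}} = - \frac{2}{6163}$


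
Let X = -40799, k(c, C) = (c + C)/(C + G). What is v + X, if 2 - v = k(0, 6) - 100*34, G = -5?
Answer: -37403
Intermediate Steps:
k(c, C) = (C + c)/(-5 + C) (k(c, C) = (c + C)/(C - 5) = (C + c)/(-5 + C))
v = 3396 (v = 2 - ((6 + 0)/(-5 + 6) - 100*34) = 2 - (6/1 - 3400) = 2 - (1*6 - 3400) = 2 - (6 - 3400) = 2 - 1*(-3394) = 2 + 3394 = 3396)
v + X = 3396 - 40799 = -37403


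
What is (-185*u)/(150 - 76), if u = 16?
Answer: -40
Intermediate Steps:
(-185*u)/(150 - 76) = (-185*16)/(150 - 76) = -2960/74 = -2960*1/74 = -40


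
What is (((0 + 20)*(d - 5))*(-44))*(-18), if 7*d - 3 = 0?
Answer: -506880/7 ≈ -72411.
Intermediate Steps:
d = 3/7 (d = 3/7 + (⅐)*0 = 3/7 + 0 = 3/7 ≈ 0.42857)
(((0 + 20)*(d - 5))*(-44))*(-18) = (((0 + 20)*(3/7 - 5))*(-44))*(-18) = ((20*(-32/7))*(-44))*(-18) = -640/7*(-44)*(-18) = (28160/7)*(-18) = -506880/7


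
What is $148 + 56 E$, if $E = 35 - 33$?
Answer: $260$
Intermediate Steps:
$E = 2$ ($E = 35 - 33 = 2$)
$148 + 56 E = 148 + 56 \cdot 2 = 148 + 112 = 260$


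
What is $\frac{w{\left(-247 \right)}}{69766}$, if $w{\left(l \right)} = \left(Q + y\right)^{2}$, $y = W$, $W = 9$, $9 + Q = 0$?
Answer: $0$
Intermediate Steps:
$Q = -9$ ($Q = -9 + 0 = -9$)
$y = 9$
$w{\left(l \right)} = 0$ ($w{\left(l \right)} = \left(-9 + 9\right)^{2} = 0^{2} = 0$)
$\frac{w{\left(-247 \right)}}{69766} = \frac{0}{69766} = 0 \cdot \frac{1}{69766} = 0$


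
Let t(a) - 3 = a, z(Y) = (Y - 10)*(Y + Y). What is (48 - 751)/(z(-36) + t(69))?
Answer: -703/3384 ≈ -0.20774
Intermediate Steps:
z(Y) = 2*Y*(-10 + Y) (z(Y) = (-10 + Y)*(2*Y) = 2*Y*(-10 + Y))
t(a) = 3 + a
(48 - 751)/(z(-36) + t(69)) = (48 - 751)/(2*(-36)*(-10 - 36) + (3 + 69)) = -703/(2*(-36)*(-46) + 72) = -703/(3312 + 72) = -703/3384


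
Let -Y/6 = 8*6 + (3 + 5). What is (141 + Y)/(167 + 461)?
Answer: -195/628 ≈ -0.31051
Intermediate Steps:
Y = -336 (Y = -6*(8*6 + (3 + 5)) = -6*(48 + 8) = -6*56 = -336)
(141 + Y)/(167 + 461) = (141 - 336)/(167 + 461) = -195/628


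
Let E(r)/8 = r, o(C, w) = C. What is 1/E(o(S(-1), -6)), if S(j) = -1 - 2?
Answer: -1/24 ≈ -0.041667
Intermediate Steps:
S(j) = -3
E(r) = 8*r
1/E(o(S(-1), -6)) = 1/(8*(-3)) = 1/(-24) = -1/24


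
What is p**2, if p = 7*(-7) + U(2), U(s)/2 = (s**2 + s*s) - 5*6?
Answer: 8649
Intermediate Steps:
U(s) = -60 + 4*s**2 (U(s) = 2*((s**2 + s*s) - 5*6) = 2*((s**2 + s**2) - 30) = 2*(2*s**2 - 30) = 2*(-30 + 2*s**2) = -60 + 4*s**2)
p = -93 (p = 7*(-7) + (-60 + 4*2**2) = -49 + (-60 + 4*4) = -49 + (-60 + 16) = -49 - 44 = -93)
p**2 = (-93)**2 = 8649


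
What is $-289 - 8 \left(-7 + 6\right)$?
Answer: $-281$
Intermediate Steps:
$-289 - 8 \left(-7 + 6\right) = -289 - 8 \left(-1\right) = -289 - -8 = -289 + 8 = -281$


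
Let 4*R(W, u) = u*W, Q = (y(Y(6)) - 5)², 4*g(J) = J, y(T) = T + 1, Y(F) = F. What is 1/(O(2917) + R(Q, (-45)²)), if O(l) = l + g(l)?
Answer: 4/22685 ≈ 0.00017633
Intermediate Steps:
y(T) = 1 + T
g(J) = J/4
Q = 4 (Q = ((1 + 6) - 5)² = (7 - 5)² = 2² = 4)
R(W, u) = W*u/4 (R(W, u) = (u*W)/4 = (W*u)/4 = W*u/4)
O(l) = 5*l/4 (O(l) = l + l/4 = 5*l/4)
1/(O(2917) + R(Q, (-45)²)) = 1/((5/4)*2917 + (¼)*4*(-45)²) = 1/(14585/4 + (¼)*4*2025) = 1/(14585/4 + 2025) = 1/(22685/4) = 4/22685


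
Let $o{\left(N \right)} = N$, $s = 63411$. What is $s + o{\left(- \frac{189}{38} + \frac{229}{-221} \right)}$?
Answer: $\frac{532475107}{8398} \approx 63405.0$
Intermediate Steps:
$s + o{\left(- \frac{189}{38} + \frac{229}{-221} \right)} = 63411 + \left(- \frac{189}{38} + \frac{229}{-221}\right) = 63411 + \left(\left(-189\right) \frac{1}{38} + 229 \left(- \frac{1}{221}\right)\right) = 63411 - \frac{50471}{8398} = \frac{532475107}{8398}$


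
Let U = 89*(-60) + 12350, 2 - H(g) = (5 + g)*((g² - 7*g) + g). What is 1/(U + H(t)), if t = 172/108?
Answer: 19683/138928022 ≈ 0.00014168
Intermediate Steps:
t = 43/27 (t = 172*(1/108) = 43/27 ≈ 1.5926)
H(g) = 2 - (5 + g)*(g² - 6*g) (H(g) = 2 - (5 + g)*((g² - 7*g) + g) = 2 - (5 + g)*(g² - 6*g))
U = 7010 (U = -5340 + 12350 = 7010)
1/(U + H(t)) = 1/(7010 + (2 + (43/27)² - (43/27)³ + 30*(43/27))) = 1/(7010 + (2 + 1849/729 - 1*79507/19683 + 430/9)) = 1/(7010 + (2 + 1849/729 - 79507/19683 + 430/9)) = 1/(7010 + 950192/19683) = 1/(138928022/19683) = 19683/138928022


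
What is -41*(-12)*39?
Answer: 19188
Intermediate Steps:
-41*(-12)*39 = 492*39 = 19188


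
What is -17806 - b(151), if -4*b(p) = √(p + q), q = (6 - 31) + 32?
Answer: -17806 + √158/4 ≈ -17803.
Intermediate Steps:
q = 7 (q = -25 + 32 = 7)
b(p) = -√(7 + p)/4 (b(p) = -√(p + 7)/4 = -√(7 + p)/4)
-17806 - b(151) = -17806 - (-1)*√(7 + 151)/4 = -17806 - (-1)*√158/4 = -17806 + √158/4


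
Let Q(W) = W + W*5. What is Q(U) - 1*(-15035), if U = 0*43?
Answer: 15035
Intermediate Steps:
U = 0
Q(W) = 6*W (Q(W) = W + 5*W = 6*W)
Q(U) - 1*(-15035) = 6*0 - 1*(-15035) = 0 + 15035 = 15035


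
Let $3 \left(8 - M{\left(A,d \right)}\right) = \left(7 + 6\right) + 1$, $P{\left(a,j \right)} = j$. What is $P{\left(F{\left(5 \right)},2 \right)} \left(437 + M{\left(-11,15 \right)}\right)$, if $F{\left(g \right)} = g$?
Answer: $\frac{2642}{3} \approx 880.67$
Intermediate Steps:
$M{\left(A,d \right)} = \frac{10}{3}$ ($M{\left(A,d \right)} = 8 - \frac{\left(7 + 6\right) + 1}{3} = 8 - \frac{13 + 1}{3} = 8 - \frac{14}{3} = \frac{10}{3}$)
$P{\left(F{\left(5 \right)},2 \right)} \left(437 + M{\left(-11,15 \right)}\right) = 2 \left(437 + \frac{10}{3}\right) = 2 \cdot \frac{1321}{3} = \frac{2642}{3}$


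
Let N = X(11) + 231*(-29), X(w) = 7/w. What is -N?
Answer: 73682/11 ≈ 6698.4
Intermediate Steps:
N = -73682/11 (N = 7/11 + 231*(-29) = 7*(1/11) - 6699 = 7/11 - 6699 = -73682/11 ≈ -6698.4)
-N = -1*(-73682/11) = 73682/11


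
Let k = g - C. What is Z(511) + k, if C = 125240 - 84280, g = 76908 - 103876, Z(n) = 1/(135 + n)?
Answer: -43881487/646 ≈ -67928.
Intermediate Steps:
g = -26968
C = 40960
k = -67928 (k = -26968 - 1*40960 = -26968 - 40960 = -67928)
Z(511) + k = 1/(135 + 511) - 67928 = 1/646 - 67928 = -43881487/646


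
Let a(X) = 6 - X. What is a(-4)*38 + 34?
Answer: 414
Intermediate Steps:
a(-4)*38 + 34 = (6 - 1*(-4))*38 + 34 = (6 + 4)*38 + 34 = 10*38 + 34 = 380 + 34 = 414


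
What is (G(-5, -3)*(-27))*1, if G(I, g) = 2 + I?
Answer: 81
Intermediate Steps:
(G(-5, -3)*(-27))*1 = ((2 - 5)*(-27))*1 = -3*(-27)*1 = 81*1 = 81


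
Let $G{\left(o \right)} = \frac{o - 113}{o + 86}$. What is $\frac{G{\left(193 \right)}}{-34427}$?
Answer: $- \frac{80}{9605133} \approx -8.3289 \cdot 10^{-6}$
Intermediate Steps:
$G{\left(o \right)} = \frac{-113 + o}{86 + o}$
$\frac{G{\left(193 \right)}}{-34427} = \frac{\frac{1}{86 + 193} \left(-113 + 193\right)}{-34427} = \frac{1}{279} \cdot 80 \left(- \frac{1}{34427}\right) = \frac{80}{279} \left(- \frac{1}{34427}\right) = - \frac{80}{9605133}$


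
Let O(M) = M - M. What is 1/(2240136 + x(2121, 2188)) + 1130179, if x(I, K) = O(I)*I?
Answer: 2531754664345/2240136 ≈ 1.1302e+6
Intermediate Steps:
O(M) = 0
x(I, K) = 0 (x(I, K) = 0*I = 0)
1/(2240136 + x(2121, 2188)) + 1130179 = 1/(2240136 + 0) + 1130179 = 1/2240136 + 1130179 = 2531754664345/2240136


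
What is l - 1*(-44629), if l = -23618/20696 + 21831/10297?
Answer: 4755474034839/106553356 ≈ 44630.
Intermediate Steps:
l = 104309915/106553356 (l = -23618*1/20696 + 21831*(1/10297) = -11809/10348 + 21831/10297 = 104309915/106553356 ≈ 0.97895)
l - 1*(-44629) = 104309915/106553356 - 1*(-44629) = 104309915/106553356 + 44629 = 4755474034839/106553356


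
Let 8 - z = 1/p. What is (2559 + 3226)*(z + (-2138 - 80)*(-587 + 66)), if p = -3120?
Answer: 320883120569/48 ≈ 6.6851e+9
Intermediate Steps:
z = 24961/3120 (z = 8 - 1/(-3120) = 8 - 1*(-1/3120) = 8 + 1/3120 = 24961/3120 ≈ 8.0003)
(2559 + 3226)*(z + (-2138 - 80)*(-587 + 66)) = (2559 + 3226)*(24961/3120 + (-2138 - 80)*(-587 + 66)) = 5785*(24961/3120 - 2218*(-521)) = 5785*(24961/3120 + 1155578) = 5785*(3605428321/3120) = 320883120569/48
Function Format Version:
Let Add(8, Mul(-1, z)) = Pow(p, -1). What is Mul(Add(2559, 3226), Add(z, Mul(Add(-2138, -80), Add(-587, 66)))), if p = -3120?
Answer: Rational(320883120569, 48) ≈ 6.6851e+9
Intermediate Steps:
z = Rational(24961, 3120) (z = Add(8, Mul(-1, Pow(-3120, -1))) = Add(8, Mul(-1, Rational(-1, 3120))) = Add(8, Rational(1, 3120)) = Rational(24961, 3120) ≈ 8.0003)
Mul(Add(2559, 3226), Add(z, Mul(Add(-2138, -80), Add(-587, 66)))) = Mul(Add(2559, 3226), Add(Rational(24961, 3120), Mul(Add(-2138, -80), Add(-587, 66)))) = Mul(5785, Add(Rational(24961, 3120), Mul(-2218, -521))) = Mul(5785, Add(Rational(24961, 3120), 1155578)) = Mul(5785, Rational(3605428321, 3120)) = Rational(320883120569, 48)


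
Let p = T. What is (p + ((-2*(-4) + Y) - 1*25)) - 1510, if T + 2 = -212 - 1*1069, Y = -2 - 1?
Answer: -2813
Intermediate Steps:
Y = -3
T = -1283 (T = -2 + (-212 - 1*1069) = -2 + (-212 - 1069) = -2 - 1281 = -1283)
p = -1283
(p + ((-2*(-4) + Y) - 1*25)) - 1510 = (-1283 + ((-2*(-4) - 3) - 1*25)) - 1510 = (-1283 + ((8 - 3) - 25)) - 1510 = (-1283 + (5 - 25)) - 1510 = (-1283 - 20) - 1510 = -1303 - 1510 = -2813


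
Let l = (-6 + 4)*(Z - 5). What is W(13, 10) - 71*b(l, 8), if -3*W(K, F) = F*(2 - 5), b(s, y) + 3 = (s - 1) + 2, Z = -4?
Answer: -1126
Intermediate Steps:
l = 18 (l = (-6 + 4)*(-4 - 5) = -2*(-9) = 18)
b(s, y) = -2 + s (b(s, y) = -3 + ((s - 1) + 2) = -3 + ((-1 + s) + 2) = -3 + (1 + s) = -2 + s)
W(K, F) = F (W(K, F) = -F*(2 - 5)/3 = -F*(-3)/3 = -(-1)*F = F)
W(13, 10) - 71*b(l, 8) = 10 - 71*(-2 + 18) = 10 - 71*16 = 10 - 1136 = -1126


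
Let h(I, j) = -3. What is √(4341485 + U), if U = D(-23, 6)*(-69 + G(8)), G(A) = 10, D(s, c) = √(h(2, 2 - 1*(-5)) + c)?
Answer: √(4341485 - 59*√3) ≈ 2083.6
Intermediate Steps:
D(s, c) = √(-3 + c)
U = -59*√3 (U = √(-3 + 6)*(-69 + 10) = √3*(-59) = -59*√3 ≈ -102.19)
√(4341485 + U) = √(4341485 - 59*√3)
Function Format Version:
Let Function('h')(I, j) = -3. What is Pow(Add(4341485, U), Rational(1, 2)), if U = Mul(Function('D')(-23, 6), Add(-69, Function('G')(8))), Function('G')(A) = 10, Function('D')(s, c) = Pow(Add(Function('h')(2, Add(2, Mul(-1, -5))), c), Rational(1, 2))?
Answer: Pow(Add(4341485, Mul(-59, Pow(3, Rational(1, 2)))), Rational(1, 2)) ≈ 2083.6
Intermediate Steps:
Function('D')(s, c) = Pow(Add(-3, c), Rational(1, 2))
U = Mul(-59, Pow(3, Rational(1, 2))) (U = Mul(Pow(Add(-3, 6), Rational(1, 2)), Add(-69, 10)) = Mul(Pow(3, Rational(1, 2)), -59) = Mul(-59, Pow(3, Rational(1, 2))) ≈ -102.19)
Pow(Add(4341485, U), Rational(1, 2)) = Pow(Add(4341485, Mul(-59, Pow(3, Rational(1, 2)))), Rational(1, 2))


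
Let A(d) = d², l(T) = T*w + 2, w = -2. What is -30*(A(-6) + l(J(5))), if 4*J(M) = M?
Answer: -1065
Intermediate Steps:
J(M) = M/4
l(T) = 2 - 2*T (l(T) = T*(-2) + 2 = -2*T + 2 = 2 - 2*T)
-30*(A(-6) + l(J(5))) = -30*((-6)² + (2 - 5/2)) = -30*(36 + (2 - 2*5/4)) = -30*(36 + (2 - 5/2)) = -30*(36 - ½) = -30*71/2 = -1065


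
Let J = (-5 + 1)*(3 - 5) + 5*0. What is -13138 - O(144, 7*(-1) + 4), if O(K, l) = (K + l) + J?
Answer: -13287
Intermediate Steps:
J = 8 (J = -4*(-2) + 0 = 8 + 0 = 8)
O(K, l) = 8 + K + l (O(K, l) = (K + l) + 8 = 8 + K + l)
-13138 - O(144, 7*(-1) + 4) = -13138 - (8 + 144 + (7*(-1) + 4)) = -13138 - (8 + 144 + (-7 + 4)) = -13138 - (8 + 144 - 3) = -13138 - 1*149 = -13138 - 149 = -13287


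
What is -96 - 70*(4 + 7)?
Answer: -866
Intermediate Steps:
-96 - 70*(4 + 7) = -96 - 70*11 = -96 - 35*22 = -96 - 770 = -866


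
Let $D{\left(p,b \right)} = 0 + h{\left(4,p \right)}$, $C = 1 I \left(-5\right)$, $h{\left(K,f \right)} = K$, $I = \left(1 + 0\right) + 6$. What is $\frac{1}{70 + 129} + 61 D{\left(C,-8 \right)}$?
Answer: $\frac{48557}{199} \approx 244.01$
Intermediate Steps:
$I = 7$ ($I = 1 + 6 = 7$)
$C = -35$ ($C = 1 \cdot 7 \left(-5\right) = 7 \left(-5\right) = -35$)
$D{\left(p,b \right)} = 4$ ($D{\left(p,b \right)} = 0 + 4 = 4$)
$\frac{1}{70 + 129} + 61 D{\left(C,-8 \right)} = \frac{1}{70 + 129} + 61 \cdot 4 = \frac{1}{199} + 244 = \frac{48557}{199}$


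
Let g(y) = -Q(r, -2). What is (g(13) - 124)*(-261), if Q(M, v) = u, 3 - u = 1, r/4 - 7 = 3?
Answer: 32886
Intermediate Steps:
r = 40 (r = 28 + 4*3 = 28 + 12 = 40)
u = 2 (u = 3 - 1*1 = 3 - 1 = 2)
Q(M, v) = 2
g(y) = -2 (g(y) = -1*2 = -2)
(g(13) - 124)*(-261) = (-2 - 124)*(-261) = -126*(-261) = 32886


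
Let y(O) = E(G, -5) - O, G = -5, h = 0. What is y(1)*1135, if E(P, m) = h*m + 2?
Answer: 1135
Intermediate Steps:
E(P, m) = 2 (E(P, m) = 0*m + 2 = 0 + 2 = 2)
y(O) = 2 - O
y(1)*1135 = (2 - 1*1)*1135 = (2 - 1)*1135 = 1*1135 = 1135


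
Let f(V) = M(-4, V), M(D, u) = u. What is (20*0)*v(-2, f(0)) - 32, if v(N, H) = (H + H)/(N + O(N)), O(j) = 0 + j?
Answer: -32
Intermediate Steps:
O(j) = j
f(V) = V
v(N, H) = H/N (v(N, H) = (H + H)/(N + N) = (2*H)/((2*N)) = (2*H)*(1/(2*N)) = H/N)
(20*0)*v(-2, f(0)) - 32 = (20*0)*(0/(-2)) - 32 = 0*(0*(-1/2)) - 32 = 0*0 - 32 = 0 - 32 = -32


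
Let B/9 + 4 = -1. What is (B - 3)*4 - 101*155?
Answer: -15847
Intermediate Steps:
B = -45 (B = -36 + 9*(-1) = -36 - 9 = -45)
(B - 3)*4 - 101*155 = (-45 - 3)*4 - 101*155 = -48*4 - 15655 = -192 - 15655 = -15847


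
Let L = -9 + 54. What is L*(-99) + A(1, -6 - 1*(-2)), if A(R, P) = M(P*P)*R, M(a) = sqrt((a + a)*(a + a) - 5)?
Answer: -4455 + sqrt(1019) ≈ -4423.1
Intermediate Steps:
M(a) = sqrt(-5 + 4*a**2) (M(a) = sqrt((2*a)*(2*a) - 5) = sqrt(4*a**2 - 5) = sqrt(-5 + 4*a**2))
L = 45
A(R, P) = R*sqrt(-5 + 4*P**4) (A(R, P) = sqrt(-5 + 4*(P*P)**2)*R = sqrt(-5 + 4*(P**2)**2)*R = sqrt(-5 + 4*P**4)*R = R*sqrt(-5 + 4*P**4))
L*(-99) + A(1, -6 - 1*(-2)) = 45*(-99) + 1*sqrt(-5 + 4*(-6 - 1*(-2))**4) = -4455 + 1*sqrt(-5 + 4*(-6 + 2)**4) = -4455 + 1*sqrt(-5 + 4*(-4)**4) = -4455 + 1*sqrt(-5 + 4*256) = -4455 + 1*sqrt(-5 + 1024) = -4455 + 1*sqrt(1019) = -4455 + sqrt(1019)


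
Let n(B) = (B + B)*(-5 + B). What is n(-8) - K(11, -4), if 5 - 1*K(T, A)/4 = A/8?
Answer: 186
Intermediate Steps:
K(T, A) = 20 - A/2 (K(T, A) = 20 - 4*A/8 = 20 - A/2)
n(B) = 2*B*(-5 + B) (n(B) = (2*B)*(-5 + B) = 2*B*(-5 + B))
n(-8) - K(11, -4) = 2*(-8)*(-5 - 8) - (20 - 1/2*(-4)) = 2*(-8)*(-13) - (20 + 2) = 208 - 1*22 = 208 - 22 = 186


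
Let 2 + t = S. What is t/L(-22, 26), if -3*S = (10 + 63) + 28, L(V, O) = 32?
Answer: -107/96 ≈ -1.1146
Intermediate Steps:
S = -101/3 (S = -((10 + 63) + 28)/3 = -(73 + 28)/3 = -1/3*101 = -101/3 ≈ -33.667)
t = -107/3 (t = -2 - 101/3 = -107/3 ≈ -35.667)
t/L(-22, 26) = -107/3/32 = -107/3*1/32 = -107/96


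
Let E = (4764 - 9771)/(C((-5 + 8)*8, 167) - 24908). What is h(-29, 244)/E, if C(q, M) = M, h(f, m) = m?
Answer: 2012268/1669 ≈ 1205.7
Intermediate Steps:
E = 1669/8247 (E = (4764 - 9771)/(167 - 24908) = -5007/(-24741) = -5007*(-1/24741) = 1669/8247 ≈ 0.20238)
h(-29, 244)/E = 244/(1669/8247) = 244*(8247/1669) = 2012268/1669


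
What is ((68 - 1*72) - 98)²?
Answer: 10404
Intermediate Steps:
((68 - 1*72) - 98)² = ((68 - 72) - 98)² = (-4 - 98)² = (-102)² = 10404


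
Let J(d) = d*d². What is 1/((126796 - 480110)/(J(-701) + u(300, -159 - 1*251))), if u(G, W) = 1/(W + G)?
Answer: 37891931111/38864540 ≈ 974.97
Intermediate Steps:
J(d) = d³
u(G, W) = 1/(G + W)
1/((126796 - 480110)/(J(-701) + u(300, -159 - 1*251))) = 1/((126796 - 480110)/((-701)³ + 1/(300 + (-159 - 1*251)))) = 1/(-353314/(-344472101 + 1/(300 + (-159 - 251)))) = 1/(-353314/(-344472101 + 1/(300 - 410))) = 1/(-353314/(-344472101 + 1/(-110))) = 1/(-353314/(-344472101 - 1/110)) = 1/(-353314/(-37891931111/110)) = 1/(-353314*(-110/37891931111)) = 1/(38864540/37891931111) = 37891931111/38864540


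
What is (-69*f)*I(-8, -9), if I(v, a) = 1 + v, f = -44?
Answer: -21252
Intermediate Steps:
(-69*f)*I(-8, -9) = (-69*(-44))*(1 - 8) = 3036*(-7) = -21252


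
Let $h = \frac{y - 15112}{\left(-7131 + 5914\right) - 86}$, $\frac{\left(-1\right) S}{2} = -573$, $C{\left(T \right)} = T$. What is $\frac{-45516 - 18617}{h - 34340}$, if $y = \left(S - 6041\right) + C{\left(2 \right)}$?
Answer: $\frac{83565299}{44725015} \approx 1.8684$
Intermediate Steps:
$S = 1146$ ($S = \left(-2\right) \left(-573\right) = 1146$)
$y = -4893$ ($y = \left(1146 - 6041\right) + 2 = -4895 + 2 = -4893$)
$h = \frac{20005}{1303}$ ($h = \frac{-4893 - 15112}{\left(-7131 + 5914\right) - 86} = - \frac{20005}{-1217 - 86} = - \frac{20005}{-1303} = \left(-20005\right) \left(- \frac{1}{1303}\right) = \frac{20005}{1303} \approx 15.353$)
$\frac{-45516 - 18617}{h - 34340} = \frac{-45516 - 18617}{\frac{20005}{1303} - 34340} = - \frac{64133}{- \frac{44725015}{1303}} = \left(-64133\right) \left(- \frac{1303}{44725015}\right) = \frac{83565299}{44725015}$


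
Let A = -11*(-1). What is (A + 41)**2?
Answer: 2704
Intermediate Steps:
A = 11
(A + 41)**2 = (11 + 41)**2 = 52**2 = 2704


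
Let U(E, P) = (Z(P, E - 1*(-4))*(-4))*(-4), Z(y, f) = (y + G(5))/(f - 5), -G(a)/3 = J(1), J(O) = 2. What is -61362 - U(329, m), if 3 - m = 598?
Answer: -2514640/41 ≈ -61333.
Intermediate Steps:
m = -595 (m = 3 - 1*598 = 3 - 598 = -595)
G(a) = -6 (G(a) = -3*2 = -6)
Z(y, f) = (-6 + y)/(-5 + f) (Z(y, f) = (y - 6)/(f - 5) = (-6 + y)/(-5 + f))
U(E, P) = 16*(-6 + P)/(-1 + E) (U(E, P) = (((-6 + P)/(-5 + (E - 1*(-4))))*(-4))*(-4) = (((-6 + P)/(-5 + (E + 4)))*(-4))*(-4) = (((-6 + P)/(-5 + (4 + E)))*(-4))*(-4) = (((-6 + P)/(-1 + E))*(-4))*(-4) = -4*(-6 + P)/(-1 + E)*(-4) = 16*(-6 + P)/(-1 + E))
-61362 - U(329, m) = -61362 - 16*(-6 - 595)/(-1 + 329) = -61362 - 16*(-601)/328 = -61362 - 1*(-1202/41) = -61362 + 1202/41 = -2514640/41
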